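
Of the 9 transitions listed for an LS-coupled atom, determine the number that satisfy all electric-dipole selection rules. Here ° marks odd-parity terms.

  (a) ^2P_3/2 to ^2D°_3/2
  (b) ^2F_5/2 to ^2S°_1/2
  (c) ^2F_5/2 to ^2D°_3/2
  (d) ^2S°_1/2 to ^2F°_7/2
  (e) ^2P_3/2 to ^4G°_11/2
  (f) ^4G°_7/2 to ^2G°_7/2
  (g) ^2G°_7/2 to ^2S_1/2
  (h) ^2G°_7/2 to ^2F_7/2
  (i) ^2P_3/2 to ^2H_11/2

(a) allowed
(b) forbidden (ΔL, ΔJ fail)
(c) allowed
(d) forbidden (parity, ΔL, ΔJ fail)
(e) forbidden (ΔS, ΔL, ΔJ fail)
(f) forbidden (parity, ΔS fail)
(g) forbidden (ΔL, ΔJ fail)
(h) allowed
(i) forbidden (parity, ΔL, ΔJ fail)
Total allowed: 3 of 9.

3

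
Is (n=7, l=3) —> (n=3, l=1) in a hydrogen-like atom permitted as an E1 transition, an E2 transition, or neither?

E2

Δl = 1 − 3 = -2; l_i + l_f = 4.
E1 (Δl = ±1): not satisfied.
E2 (Δl = 0,±2, l_i+l_f ≥ 2): satisfied.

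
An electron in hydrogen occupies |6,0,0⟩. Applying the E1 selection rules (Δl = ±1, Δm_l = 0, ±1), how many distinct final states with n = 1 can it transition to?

E1 requires l_f ∈ {-1, 1}, but neither lies in [0, 0], so no final state is reachable.
Total: 0.

0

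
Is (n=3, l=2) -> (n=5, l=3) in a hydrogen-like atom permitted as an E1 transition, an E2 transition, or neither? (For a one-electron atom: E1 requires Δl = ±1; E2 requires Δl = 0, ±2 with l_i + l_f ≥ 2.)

Δl = 3 − 2 = +1; l_i + l_f = 5.
E1 (Δl = ±1): satisfied.
E2 (Δl = 0,±2, l_i+l_f ≥ 2): not satisfied.

E1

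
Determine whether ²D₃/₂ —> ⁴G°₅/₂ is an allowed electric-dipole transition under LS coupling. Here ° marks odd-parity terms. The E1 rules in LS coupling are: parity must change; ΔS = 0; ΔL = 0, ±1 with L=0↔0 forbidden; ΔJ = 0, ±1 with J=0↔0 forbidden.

Initial level: S=1/2, L=2, J=3/2, parity even. Final level: S=3/2, L=4, J=5/2, parity odd.
Parity must change: even → odd — satisfied.
ΔS = 0: S: 1/2 → 3/2 — violated.
ΔL = 0, ±1 (not L=0↔0): L: 2 → 4, ΔL = +2 — violated.
ΔJ = 0, ±1 (not J=0↔0): J: 3/2 → 5/2, ΔJ = +1 — satisfied.
Rule(s) violated: ΔS, ΔL.

forbidden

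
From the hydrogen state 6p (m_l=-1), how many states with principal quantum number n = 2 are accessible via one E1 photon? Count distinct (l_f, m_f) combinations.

E1 requires Δl = ±1, so l_f ∈ {0, 2}; with 0 ≤ l_f ≤ n_f−1 = 1, the allowed l_f values are {0}.
For l_f = 0: m_f ∈ {m_i−1, m_i, m_i+1} ∩ [−0, 0] = {0} → 1 state.
Total: 1.

1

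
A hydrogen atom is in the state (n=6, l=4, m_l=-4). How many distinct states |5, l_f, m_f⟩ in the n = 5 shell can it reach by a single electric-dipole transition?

1

E1 requires Δl = ±1, so l_f ∈ {3, 5}; with 0 ≤ l_f ≤ n_f−1 = 4, the allowed l_f values are {3}.
For l_f = 3: m_f ∈ {m_i−1, m_i, m_i+1} ∩ [−3, 3] = {-3} → 1 state.
Total: 1.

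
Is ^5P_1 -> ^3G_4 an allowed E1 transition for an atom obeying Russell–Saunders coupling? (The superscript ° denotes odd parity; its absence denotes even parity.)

Parity must change: even → even — ✗.
ΔL = 0, ±1 (not L=0↔0): L: 1 → 4, ΔL = +3 — ✗.
ΔS = 0: S: 2 → 1 — ✗.
ΔJ = 0, ±1 (not J=0↔0): J: 1 → 4, ΔJ = +3 — ✗.
Rule(s) violated: parity, ΔS, ΔL, ΔJ.

forbidden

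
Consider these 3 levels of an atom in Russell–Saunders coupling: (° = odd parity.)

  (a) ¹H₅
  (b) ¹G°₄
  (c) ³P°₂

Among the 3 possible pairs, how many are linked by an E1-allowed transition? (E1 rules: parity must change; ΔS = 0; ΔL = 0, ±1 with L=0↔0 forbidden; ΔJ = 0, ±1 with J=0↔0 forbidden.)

(a)–(b): allowed.
(a)–(c): forbidden (ΔS, ΔL, ΔJ).
(b)–(c): forbidden (parity, ΔS, ΔL, ΔJ).
Allowed pairs: 1 of 3.

1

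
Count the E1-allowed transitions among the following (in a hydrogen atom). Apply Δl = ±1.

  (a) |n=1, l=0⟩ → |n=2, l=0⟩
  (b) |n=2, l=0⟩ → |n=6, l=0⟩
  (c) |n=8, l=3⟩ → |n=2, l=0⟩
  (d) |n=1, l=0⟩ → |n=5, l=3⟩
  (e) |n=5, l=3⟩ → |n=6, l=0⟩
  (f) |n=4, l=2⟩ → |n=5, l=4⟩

(a) forbidden — Δl = +0 (E1 requires Δl = ±1)
(b) forbidden — Δl = +0 (E1 requires Δl = ±1)
(c) forbidden — Δl = -3 (E1 requires Δl = ±1)
(d) forbidden — Δl = +3 (E1 requires Δl = ±1)
(e) forbidden — Δl = -3 (E1 requires Δl = ±1)
(f) forbidden — Δl = +2 (E1 requires Δl = ±1)
Total allowed: 0 of 6.

0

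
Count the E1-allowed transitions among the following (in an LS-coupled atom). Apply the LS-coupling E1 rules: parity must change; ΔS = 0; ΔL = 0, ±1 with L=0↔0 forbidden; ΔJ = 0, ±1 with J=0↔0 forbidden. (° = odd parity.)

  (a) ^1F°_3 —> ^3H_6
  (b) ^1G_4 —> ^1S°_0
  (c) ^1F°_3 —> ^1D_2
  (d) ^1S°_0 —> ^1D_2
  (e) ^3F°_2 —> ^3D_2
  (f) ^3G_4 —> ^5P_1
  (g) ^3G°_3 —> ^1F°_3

2

(a) forbidden (ΔS, ΔL, ΔJ fail)
(b) forbidden (ΔL, ΔJ fail)
(c) allowed
(d) forbidden (ΔL, ΔJ fail)
(e) allowed
(f) forbidden (parity, ΔS, ΔL, ΔJ fail)
(g) forbidden (parity, ΔS fail)
Total allowed: 2 of 7.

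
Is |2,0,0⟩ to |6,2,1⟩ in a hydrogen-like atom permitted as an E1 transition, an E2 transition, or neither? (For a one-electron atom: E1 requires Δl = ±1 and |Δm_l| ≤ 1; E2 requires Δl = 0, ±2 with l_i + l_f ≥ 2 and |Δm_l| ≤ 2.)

Δl = 2 − 0 = +2; l_i + l_f = 2.
Δm_l = +1.
E1 (Δl = ±1, |Δm_l| ≤ 1): not satisfied.
E2 (Δl = 0,±2, l_i+l_f ≥ 2, |Δm_l| ≤ 2): satisfied.

E2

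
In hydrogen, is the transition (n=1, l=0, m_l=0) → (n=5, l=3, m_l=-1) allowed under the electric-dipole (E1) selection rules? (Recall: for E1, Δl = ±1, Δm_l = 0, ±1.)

forbidden

Δl = 3 − 0 = +3; the E1 rule Δl = ±1 is fails.
Δm_l = -1 − (0) = -1. E1 requires Δm_l = 0, ±1: passes.
The transition is electric-dipole forbidden.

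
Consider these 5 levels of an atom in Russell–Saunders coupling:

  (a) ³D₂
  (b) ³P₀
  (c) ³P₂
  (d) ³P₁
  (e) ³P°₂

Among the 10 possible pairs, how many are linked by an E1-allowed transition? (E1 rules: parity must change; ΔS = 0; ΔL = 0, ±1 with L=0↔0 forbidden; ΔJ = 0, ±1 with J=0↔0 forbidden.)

(a)–(b): forbidden (parity, ΔJ).
(a)–(c): forbidden (parity).
(a)–(d): forbidden (parity).
(a)–(e): allowed.
(b)–(c): forbidden (parity, ΔJ).
(b)–(d): forbidden (parity).
(b)–(e): forbidden (ΔJ).
(c)–(d): forbidden (parity).
(c)–(e): allowed.
(d)–(e): allowed.
Allowed pairs: 3 of 10.

3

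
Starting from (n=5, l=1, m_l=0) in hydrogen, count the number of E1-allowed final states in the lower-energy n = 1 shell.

E1 requires Δl = ±1, so l_f ∈ {0, 2}; with 0 ≤ l_f ≤ n_f−1 = 0, the allowed l_f values are {0}.
For l_f = 0: m_f ∈ {m_i−1, m_i, m_i+1} ∩ [−0, 0] = {0} → 1 state.
Total: 1.

1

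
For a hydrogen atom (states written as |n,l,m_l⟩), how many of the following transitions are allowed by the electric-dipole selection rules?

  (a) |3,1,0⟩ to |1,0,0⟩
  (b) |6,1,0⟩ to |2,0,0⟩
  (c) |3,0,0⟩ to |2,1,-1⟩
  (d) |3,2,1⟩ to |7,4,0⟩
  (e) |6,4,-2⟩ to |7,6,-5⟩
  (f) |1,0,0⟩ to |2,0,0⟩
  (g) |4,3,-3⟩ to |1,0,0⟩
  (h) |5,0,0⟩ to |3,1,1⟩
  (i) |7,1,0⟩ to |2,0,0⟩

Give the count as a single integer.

5

(a) allowed
(b) allowed
(c) allowed
(d) forbidden — Δl = +2 (E1 requires Δl = ±1)
(e) forbidden — Δl = +2 (E1 requires Δl = ±1); Δm_l = -3 (E1 requires Δm_l = 0, ±1)
(f) forbidden — Δl = +0 (E1 requires Δl = ±1)
(g) forbidden — Δl = -3 (E1 requires Δl = ±1); Δm_l = +3 (E1 requires Δm_l = 0, ±1)
(h) allowed
(i) allowed
Total allowed: 5 of 9.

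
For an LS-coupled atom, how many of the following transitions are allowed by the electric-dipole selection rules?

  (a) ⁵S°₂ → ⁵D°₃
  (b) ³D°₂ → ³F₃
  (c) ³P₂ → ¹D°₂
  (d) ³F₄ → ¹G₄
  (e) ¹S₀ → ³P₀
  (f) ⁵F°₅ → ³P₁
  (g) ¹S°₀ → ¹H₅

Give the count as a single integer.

(a) forbidden (parity, ΔL fail)
(b) allowed
(c) forbidden (ΔS fails)
(d) forbidden (parity, ΔS fail)
(e) forbidden (parity, ΔS, ΔJ fail)
(f) forbidden (ΔS, ΔL, ΔJ fail)
(g) forbidden (ΔL, ΔJ fail)
Total allowed: 1 of 7.

1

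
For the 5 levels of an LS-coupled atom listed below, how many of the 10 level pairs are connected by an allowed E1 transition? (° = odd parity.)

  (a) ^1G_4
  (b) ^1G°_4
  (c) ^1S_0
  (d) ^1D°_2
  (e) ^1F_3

3

(a)–(b): allowed.
(a)–(c): forbidden (parity, ΔL, ΔJ).
(a)–(d): forbidden (ΔL, ΔJ).
(a)–(e): forbidden (parity).
(b)–(c): forbidden (ΔL, ΔJ).
(b)–(d): forbidden (parity, ΔL, ΔJ).
(b)–(e): allowed.
(c)–(d): forbidden (ΔL, ΔJ).
(c)–(e): forbidden (parity, ΔL, ΔJ).
(d)–(e): allowed.
Allowed pairs: 3 of 10.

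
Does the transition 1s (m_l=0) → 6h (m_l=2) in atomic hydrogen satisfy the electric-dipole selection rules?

forbidden

Initial l = 0, final l = 5, so Δl = +5. E1 requires Δl = ±1: fails.
Δm_l = 2 − (0) = +2. E1 requires Δm_l = 0, ±1: fails.
The transition is electric-dipole forbidden.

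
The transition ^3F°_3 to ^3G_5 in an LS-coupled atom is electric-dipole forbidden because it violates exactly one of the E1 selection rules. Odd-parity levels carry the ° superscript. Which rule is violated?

Reading off the term symbols: S 1→1, L 3→4, J 3→5, parity odd→even.
Parity must change: odd → even — ✓.
ΔS = 0: S: 1 → 1 — ✓.
ΔJ = 0, ±1 (not J=0↔0): J: 3 → 5, ΔJ = +2 — ✗.
ΔL = 0, ±1 (not L=0↔0): L: 3 → 4, ΔL = +1 — ✓.

the ΔJ = 0, ±1 rule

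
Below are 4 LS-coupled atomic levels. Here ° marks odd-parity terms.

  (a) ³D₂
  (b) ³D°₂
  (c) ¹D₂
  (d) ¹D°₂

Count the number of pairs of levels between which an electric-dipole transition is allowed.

(a)–(b): allowed.
(a)–(c): forbidden (parity, ΔS).
(a)–(d): forbidden (ΔS).
(b)–(c): forbidden (ΔS).
(b)–(d): forbidden (parity, ΔS).
(c)–(d): allowed.
Allowed pairs: 2 of 6.

2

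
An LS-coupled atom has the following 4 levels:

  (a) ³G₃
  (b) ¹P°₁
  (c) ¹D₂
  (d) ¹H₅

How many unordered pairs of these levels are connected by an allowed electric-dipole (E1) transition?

1

(a)–(b): forbidden (ΔS, ΔL, ΔJ).
(a)–(c): forbidden (parity, ΔS, ΔL).
(a)–(d): forbidden (parity, ΔS, ΔJ).
(b)–(c): allowed.
(b)–(d): forbidden (ΔL, ΔJ).
(c)–(d): forbidden (parity, ΔL, ΔJ).
Allowed pairs: 1 of 6.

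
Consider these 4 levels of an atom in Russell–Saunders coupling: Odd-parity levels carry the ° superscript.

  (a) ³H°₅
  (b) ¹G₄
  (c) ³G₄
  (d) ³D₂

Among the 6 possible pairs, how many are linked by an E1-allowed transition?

(a)–(b): forbidden (ΔS).
(a)–(c): allowed.
(a)–(d): forbidden (ΔL, ΔJ).
(b)–(c): forbidden (parity, ΔS).
(b)–(d): forbidden (parity, ΔS, ΔL, ΔJ).
(c)–(d): forbidden (parity, ΔL, ΔJ).
Allowed pairs: 1 of 6.

1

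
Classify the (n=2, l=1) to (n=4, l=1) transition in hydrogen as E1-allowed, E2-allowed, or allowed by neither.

E2

Δl = 1 − 1 = +0; l_i + l_f = 2.
E1 (Δl = ±1): not satisfied.
E2 (Δl = 0,±2, l_i+l_f ≥ 2): satisfied.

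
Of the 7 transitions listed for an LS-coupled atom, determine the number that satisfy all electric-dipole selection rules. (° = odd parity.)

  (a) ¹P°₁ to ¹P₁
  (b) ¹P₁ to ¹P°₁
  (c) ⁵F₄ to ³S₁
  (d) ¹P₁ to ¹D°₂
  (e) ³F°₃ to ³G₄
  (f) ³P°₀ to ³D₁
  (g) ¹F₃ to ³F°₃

(a) allowed
(b) allowed
(c) forbidden (parity, ΔS, ΔL, ΔJ fail)
(d) allowed
(e) allowed
(f) allowed
(g) forbidden (ΔS fails)
Total allowed: 5 of 7.

5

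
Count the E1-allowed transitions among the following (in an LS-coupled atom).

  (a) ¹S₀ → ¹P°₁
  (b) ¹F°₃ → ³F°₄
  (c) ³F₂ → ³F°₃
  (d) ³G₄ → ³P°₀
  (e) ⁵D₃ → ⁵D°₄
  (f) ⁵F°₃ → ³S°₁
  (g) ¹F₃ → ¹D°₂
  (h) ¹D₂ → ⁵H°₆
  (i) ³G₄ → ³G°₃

5

(a) allowed
(b) forbidden (parity, ΔS fail)
(c) allowed
(d) forbidden (ΔL, ΔJ fail)
(e) allowed
(f) forbidden (parity, ΔS, ΔL, ΔJ fail)
(g) allowed
(h) forbidden (ΔS, ΔL, ΔJ fail)
(i) allowed
Total allowed: 5 of 9.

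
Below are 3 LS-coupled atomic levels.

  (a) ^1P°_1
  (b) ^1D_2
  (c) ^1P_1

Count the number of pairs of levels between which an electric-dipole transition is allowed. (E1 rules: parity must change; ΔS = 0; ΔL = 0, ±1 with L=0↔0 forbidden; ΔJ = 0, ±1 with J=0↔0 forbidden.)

2

(a)–(b): allowed.
(a)–(c): allowed.
(b)–(c): forbidden (parity).
Allowed pairs: 2 of 3.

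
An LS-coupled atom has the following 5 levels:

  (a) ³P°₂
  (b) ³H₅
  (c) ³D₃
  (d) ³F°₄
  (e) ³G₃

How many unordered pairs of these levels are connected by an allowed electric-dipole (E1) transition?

(a)–(b): forbidden (ΔL, ΔJ).
(a)–(c): allowed.
(a)–(d): forbidden (parity, ΔL, ΔJ).
(a)–(e): forbidden (ΔL).
(b)–(c): forbidden (parity, ΔL, ΔJ).
(b)–(d): forbidden (ΔL).
(b)–(e): forbidden (parity, ΔJ).
(c)–(d): allowed.
(c)–(e): forbidden (parity, ΔL).
(d)–(e): allowed.
Allowed pairs: 3 of 10.

3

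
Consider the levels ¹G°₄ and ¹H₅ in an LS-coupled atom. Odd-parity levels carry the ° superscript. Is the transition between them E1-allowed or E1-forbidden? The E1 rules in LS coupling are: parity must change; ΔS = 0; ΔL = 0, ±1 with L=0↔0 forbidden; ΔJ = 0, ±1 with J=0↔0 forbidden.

allowed

Initial level: S=0, L=4, J=4, parity odd. Final level: S=0, L=5, J=5, parity even.
Parity must change: odd → even — passes.
ΔS = 0: S: 0 → 0 — passes.
ΔL = 0, ±1 (not L=0↔0): L: 4 → 5, ΔL = +1 — passes.
ΔJ = 0, ±1 (not J=0↔0): J: 4 → 5, ΔJ = +1 — passes.
All four E1 rules are satisfied.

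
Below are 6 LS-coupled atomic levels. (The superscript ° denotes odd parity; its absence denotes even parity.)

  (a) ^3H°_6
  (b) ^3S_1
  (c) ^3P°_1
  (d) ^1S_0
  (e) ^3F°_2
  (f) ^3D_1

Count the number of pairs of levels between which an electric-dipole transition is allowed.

3

(a)–(b): forbidden (ΔL, ΔJ).
(a)–(c): forbidden (parity, ΔL, ΔJ).
(a)–(d): forbidden (ΔS, ΔL, ΔJ).
(a)–(e): forbidden (parity, ΔL, ΔJ).
(a)–(f): forbidden (ΔL, ΔJ).
(b)–(c): allowed.
(b)–(d): forbidden (parity, ΔS, ΔL).
(b)–(e): forbidden (ΔL).
(b)–(f): forbidden (parity, ΔL).
(c)–(d): forbidden (ΔS).
(c)–(e): forbidden (parity, ΔL).
(c)–(f): allowed.
(d)–(e): forbidden (ΔS, ΔL, ΔJ).
(d)–(f): forbidden (parity, ΔS, ΔL).
(e)–(f): allowed.
Allowed pairs: 3 of 15.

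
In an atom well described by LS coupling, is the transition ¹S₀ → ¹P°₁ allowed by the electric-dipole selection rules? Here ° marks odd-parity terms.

allowed

Reading off the term symbols: S 0→0, L 0→1, J 0→1, parity even→odd.
Parity must change: even → odd — passes.
ΔS = 0: S: 0 → 0 — passes.
ΔL = 0, ±1 (not L=0↔0): L: 0 → 1, ΔL = +1 — passes.
ΔJ = 0, ±1 (not J=0↔0): J: 0 → 1, ΔJ = +1 — passes.
All four E1 rules are satisfied.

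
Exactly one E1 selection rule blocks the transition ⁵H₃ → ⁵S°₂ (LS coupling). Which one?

the ΔL = 0, ±1 rule

Reading off the term symbols: S 2→2, L 5→0, J 3→2, parity even→odd.
Parity must change: even → odd — ok.
ΔS = 0: S: 2 → 2 — ok.
ΔJ = 0, ±1 (not J=0↔0): J: 3 → 2, ΔJ = -1 — ok.
ΔL = 0, ±1 (not L=0↔0): L: 5 → 0, ΔL = -5 — fails.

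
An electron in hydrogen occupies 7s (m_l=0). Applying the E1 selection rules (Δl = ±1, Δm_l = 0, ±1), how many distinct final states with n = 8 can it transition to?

3

E1 requires Δl = ±1, so l_f ∈ {-1, 1}; with 0 ≤ l_f ≤ n_f−1 = 7, the allowed l_f values are {1}.
For l_f = 1: m_f ∈ {m_i−1, m_i, m_i+1} ∩ [−1, 1] = {-1, 0, 1} → 3 states.
Total: 3.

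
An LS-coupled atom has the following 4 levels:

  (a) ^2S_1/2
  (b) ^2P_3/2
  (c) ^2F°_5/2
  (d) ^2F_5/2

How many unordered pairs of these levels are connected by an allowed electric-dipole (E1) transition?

(a)–(b): forbidden (parity).
(a)–(c): forbidden (ΔL, ΔJ).
(a)–(d): forbidden (parity, ΔL, ΔJ).
(b)–(c): forbidden (ΔL).
(b)–(d): forbidden (parity, ΔL).
(c)–(d): allowed.
Allowed pairs: 1 of 6.

1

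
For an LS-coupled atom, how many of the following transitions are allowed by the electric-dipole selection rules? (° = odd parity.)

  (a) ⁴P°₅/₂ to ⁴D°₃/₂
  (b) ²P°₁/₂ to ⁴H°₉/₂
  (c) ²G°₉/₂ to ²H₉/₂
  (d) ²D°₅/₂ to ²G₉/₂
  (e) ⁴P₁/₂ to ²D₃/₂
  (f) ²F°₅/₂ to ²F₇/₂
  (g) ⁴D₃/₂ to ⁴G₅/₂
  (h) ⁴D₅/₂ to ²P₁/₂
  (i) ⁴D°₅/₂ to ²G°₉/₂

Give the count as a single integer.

2

(a) forbidden (parity fails)
(b) forbidden (parity, ΔS, ΔL, ΔJ fail)
(c) allowed
(d) forbidden (ΔL, ΔJ fail)
(e) forbidden (parity, ΔS fail)
(f) allowed
(g) forbidden (parity, ΔL fail)
(h) forbidden (parity, ΔS, ΔJ fail)
(i) forbidden (parity, ΔS, ΔL, ΔJ fail)
Total allowed: 2 of 9.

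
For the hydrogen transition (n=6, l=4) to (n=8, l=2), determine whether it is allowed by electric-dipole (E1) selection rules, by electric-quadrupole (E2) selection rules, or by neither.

Δl = 2 − 4 = -2; l_i + l_f = 6.
E1 (Δl = ±1): not satisfied.
E2 (Δl = 0,±2, l_i+l_f ≥ 2): satisfied.

E2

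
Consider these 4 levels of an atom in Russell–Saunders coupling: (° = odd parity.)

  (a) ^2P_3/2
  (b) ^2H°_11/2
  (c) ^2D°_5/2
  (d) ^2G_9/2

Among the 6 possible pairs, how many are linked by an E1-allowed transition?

2

(a)–(b): forbidden (ΔL, ΔJ).
(a)–(c): allowed.
(a)–(d): forbidden (parity, ΔL, ΔJ).
(b)–(c): forbidden (parity, ΔL, ΔJ).
(b)–(d): allowed.
(c)–(d): forbidden (ΔL, ΔJ).
Allowed pairs: 2 of 6.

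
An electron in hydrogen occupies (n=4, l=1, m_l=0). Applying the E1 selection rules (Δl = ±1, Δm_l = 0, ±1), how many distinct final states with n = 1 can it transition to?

E1 requires Δl = ±1, so l_f ∈ {0, 2}; with 0 ≤ l_f ≤ n_f−1 = 0, the allowed l_f values are {0}.
For l_f = 0: m_f ∈ {m_i−1, m_i, m_i+1} ∩ [−0, 0] = {0} → 1 state.
Total: 1.

1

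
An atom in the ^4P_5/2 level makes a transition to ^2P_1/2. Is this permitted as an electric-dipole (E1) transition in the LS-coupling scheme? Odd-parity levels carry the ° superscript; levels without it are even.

forbidden

Initial level: S=3/2, L=1, J=5/2, parity even. Final level: S=1/2, L=1, J=1/2, parity even.
ΔJ = 0, ±1 (not J=0↔0): J: 5/2 → 1/2, ΔJ = -2 — fails.
Parity must change: even → even — fails.
ΔS = 0: S: 3/2 → 1/2 — fails.
ΔL = 0, ±1 (not L=0↔0): L: 1 → 1, ΔL = +0 — passes.
Rule(s) violated: parity, ΔS, ΔJ.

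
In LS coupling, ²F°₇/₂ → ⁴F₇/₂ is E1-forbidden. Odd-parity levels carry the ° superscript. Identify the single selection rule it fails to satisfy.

Initial level: S=1/2, L=3, J=7/2, parity odd. Final level: S=3/2, L=3, J=7/2, parity even.
Parity must change: odd → even — ok.
ΔS = 0: S: 1/2 → 3/2 — fails.
ΔL = 0, ±1 (not L=0↔0): L: 3 → 3, ΔL = +0 — ok.
ΔJ = 0, ±1 (not J=0↔0): J: 7/2 → 7/2, ΔJ = +0 — ok.

the ΔS = 0 rule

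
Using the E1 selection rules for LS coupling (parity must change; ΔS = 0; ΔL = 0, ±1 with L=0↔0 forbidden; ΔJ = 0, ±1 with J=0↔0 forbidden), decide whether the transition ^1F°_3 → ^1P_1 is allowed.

forbidden

Reading off the term symbols: S 0→0, L 3→1, J 3→1, parity odd→even.
Parity must change: odd → even — satisfied.
ΔS = 0: S: 0 → 0 — satisfied.
ΔL = 0, ±1 (not L=0↔0): L: 3 → 1, ΔL = -2 — violated.
ΔJ = 0, ±1 (not J=0↔0): J: 3 → 1, ΔJ = -2 — violated.
Rule(s) violated: ΔL, ΔJ.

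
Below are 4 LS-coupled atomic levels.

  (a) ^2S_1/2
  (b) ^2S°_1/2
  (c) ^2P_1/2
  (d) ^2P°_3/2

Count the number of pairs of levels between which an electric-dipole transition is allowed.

3

(a)–(b): forbidden (ΔL).
(a)–(c): forbidden (parity).
(a)–(d): allowed.
(b)–(c): allowed.
(b)–(d): forbidden (parity).
(c)–(d): allowed.
Allowed pairs: 3 of 6.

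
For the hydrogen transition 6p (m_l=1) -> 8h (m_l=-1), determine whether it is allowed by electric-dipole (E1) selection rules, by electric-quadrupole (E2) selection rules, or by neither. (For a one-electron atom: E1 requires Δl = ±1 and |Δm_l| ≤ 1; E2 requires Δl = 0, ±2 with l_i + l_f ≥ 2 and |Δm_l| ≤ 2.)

Δl = 5 − 1 = +4; l_i + l_f = 6.
Δm_l = -2.
E1 (Δl = ±1, |Δm_l| ≤ 1): not satisfied.
E2 (Δl = 0,±2, l_i+l_f ≥ 2, |Δm_l| ≤ 2): not satisfied.

neither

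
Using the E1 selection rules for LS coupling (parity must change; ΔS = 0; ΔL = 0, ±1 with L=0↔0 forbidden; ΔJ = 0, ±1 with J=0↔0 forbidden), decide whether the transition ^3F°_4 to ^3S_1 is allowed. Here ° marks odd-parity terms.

forbidden

Parity must change: odd → even — ✓.
ΔS = 0: S: 1 → 1 — ✓.
ΔL = 0, ±1 (not L=0↔0): L: 3 → 0, ΔL = -3 — ✗.
ΔJ = 0, ±1 (not J=0↔0): J: 4 → 1, ΔJ = -3 — ✗.
Rule(s) violated: ΔL, ΔJ.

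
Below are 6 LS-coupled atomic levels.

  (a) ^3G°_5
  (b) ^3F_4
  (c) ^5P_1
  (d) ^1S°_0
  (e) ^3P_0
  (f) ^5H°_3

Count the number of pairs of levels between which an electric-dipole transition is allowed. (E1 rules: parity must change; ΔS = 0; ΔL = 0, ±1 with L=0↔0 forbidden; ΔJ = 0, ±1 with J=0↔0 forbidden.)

1

(a)–(b): allowed.
(a)–(c): forbidden (ΔS, ΔL, ΔJ).
(a)–(d): forbidden (parity, ΔS, ΔL, ΔJ).
(a)–(e): forbidden (ΔL, ΔJ).
(a)–(f): forbidden (parity, ΔS, ΔJ).
(b)–(c): forbidden (parity, ΔS, ΔL, ΔJ).
(b)–(d): forbidden (ΔS, ΔL, ΔJ).
(b)–(e): forbidden (parity, ΔL, ΔJ).
(b)–(f): forbidden (ΔS, ΔL).
(c)–(d): forbidden (ΔS).
(c)–(e): forbidden (parity, ΔS).
(c)–(f): forbidden (ΔL, ΔJ).
(d)–(e): forbidden (ΔS, ΔJ).
(d)–(f): forbidden (parity, ΔS, ΔL, ΔJ).
(e)–(f): forbidden (ΔS, ΔL, ΔJ).
Allowed pairs: 1 of 15.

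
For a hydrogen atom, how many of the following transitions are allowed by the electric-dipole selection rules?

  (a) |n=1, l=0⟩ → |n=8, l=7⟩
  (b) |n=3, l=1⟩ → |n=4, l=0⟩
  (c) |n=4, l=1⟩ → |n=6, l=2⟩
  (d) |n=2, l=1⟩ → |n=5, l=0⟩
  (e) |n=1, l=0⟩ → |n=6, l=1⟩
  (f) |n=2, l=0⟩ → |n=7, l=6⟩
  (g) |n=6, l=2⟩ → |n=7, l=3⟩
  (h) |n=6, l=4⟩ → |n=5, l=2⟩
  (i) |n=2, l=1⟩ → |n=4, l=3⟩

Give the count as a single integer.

5

(a) forbidden — Δl = +7 (E1 requires Δl = ±1)
(b) allowed
(c) allowed
(d) allowed
(e) allowed
(f) forbidden — Δl = +6 (E1 requires Δl = ±1)
(g) allowed
(h) forbidden — Δl = -2 (E1 requires Δl = ±1)
(i) forbidden — Δl = +2 (E1 requires Δl = ±1)
Total allowed: 5 of 9.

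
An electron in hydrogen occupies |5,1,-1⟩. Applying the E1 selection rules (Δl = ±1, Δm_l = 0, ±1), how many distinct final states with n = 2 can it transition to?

1

E1 requires Δl = ±1, so l_f ∈ {0, 2}; with 0 ≤ l_f ≤ n_f−1 = 1, the allowed l_f values are {0}.
For l_f = 0: m_f ∈ {m_i−1, m_i, m_i+1} ∩ [−0, 0] = {0} → 1 state.
Total: 1.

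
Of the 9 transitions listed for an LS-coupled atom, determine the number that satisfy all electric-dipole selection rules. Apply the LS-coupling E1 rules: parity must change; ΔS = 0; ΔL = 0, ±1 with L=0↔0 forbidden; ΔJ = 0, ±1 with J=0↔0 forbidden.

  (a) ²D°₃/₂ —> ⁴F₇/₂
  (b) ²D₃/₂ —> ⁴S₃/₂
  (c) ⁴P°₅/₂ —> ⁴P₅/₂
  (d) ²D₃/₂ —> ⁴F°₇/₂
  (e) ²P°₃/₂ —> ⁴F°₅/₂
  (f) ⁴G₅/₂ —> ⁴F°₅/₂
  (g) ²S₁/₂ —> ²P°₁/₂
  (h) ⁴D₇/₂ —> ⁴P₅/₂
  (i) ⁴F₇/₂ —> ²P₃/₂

(a) forbidden (ΔS, ΔJ fail)
(b) forbidden (parity, ΔS, ΔL fail)
(c) allowed
(d) forbidden (ΔS, ΔJ fail)
(e) forbidden (parity, ΔS, ΔL fail)
(f) allowed
(g) allowed
(h) forbidden (parity fails)
(i) forbidden (parity, ΔS, ΔL, ΔJ fail)
Total allowed: 3 of 9.

3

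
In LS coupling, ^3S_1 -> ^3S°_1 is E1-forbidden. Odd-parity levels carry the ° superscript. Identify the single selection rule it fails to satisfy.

ΔS = 0: S: 1 → 1 — ✓.
ΔL = 0, ±1 (not L=0↔0): L: 0 → 0, ΔL = +0 — ✗.
ΔJ = 0, ±1 (not J=0↔0): J: 1 → 1, ΔJ = +0 — ✓.
Parity must change: even → odd — ✓.

the L=0 ↔ L=0 exclusion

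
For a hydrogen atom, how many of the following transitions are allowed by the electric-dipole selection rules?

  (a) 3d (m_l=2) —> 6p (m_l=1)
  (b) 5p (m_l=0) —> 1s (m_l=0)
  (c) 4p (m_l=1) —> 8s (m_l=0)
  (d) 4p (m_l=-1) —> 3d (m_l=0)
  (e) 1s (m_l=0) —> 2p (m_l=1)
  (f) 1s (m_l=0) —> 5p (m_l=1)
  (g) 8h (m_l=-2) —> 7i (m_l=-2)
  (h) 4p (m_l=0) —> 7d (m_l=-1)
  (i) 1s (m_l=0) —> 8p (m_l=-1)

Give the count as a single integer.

(a) allowed
(b) allowed
(c) allowed
(d) allowed
(e) allowed
(f) allowed
(g) allowed
(h) allowed
(i) allowed
Total allowed: 9 of 9.

9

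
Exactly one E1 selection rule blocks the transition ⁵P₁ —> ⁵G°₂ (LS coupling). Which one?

Initial level: S=2, L=1, J=1, parity even. Final level: S=2, L=4, J=2, parity odd.
ΔJ = 0, ±1 (not J=0↔0): J: 1 → 2, ΔJ = +1 — satisfied.
Parity must change: even → odd — satisfied.
ΔS = 0: S: 2 → 2 — satisfied.
ΔL = 0, ±1 (not L=0↔0): L: 1 → 4, ΔL = +3 — violated.

the ΔL = 0, ±1 rule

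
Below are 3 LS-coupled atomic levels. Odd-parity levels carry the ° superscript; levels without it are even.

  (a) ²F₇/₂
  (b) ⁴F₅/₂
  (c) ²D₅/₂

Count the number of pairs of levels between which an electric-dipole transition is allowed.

(a)–(b): forbidden (parity, ΔS).
(a)–(c): forbidden (parity).
(b)–(c): forbidden (parity, ΔS).
Allowed pairs: 0 of 3.

0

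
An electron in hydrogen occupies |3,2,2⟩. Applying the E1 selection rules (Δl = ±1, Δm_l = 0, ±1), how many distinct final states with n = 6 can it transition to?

E1 requires Δl = ±1, so l_f ∈ {1, 3}; with 0 ≤ l_f ≤ n_f−1 = 5, the allowed l_f values are {1, 3}.
For l_f = 1: m_f ∈ {m_i−1, m_i, m_i+1} ∩ [−1, 1] = {1} → 1 state.
For l_f = 3: m_f ∈ {m_i−1, m_i, m_i+1} ∩ [−3, 3] = {1, 2, 3} → 3 states.
Total: 4.

4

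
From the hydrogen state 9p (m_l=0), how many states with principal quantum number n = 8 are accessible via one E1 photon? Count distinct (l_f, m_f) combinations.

4

E1 requires Δl = ±1, so l_f ∈ {0, 2}; with 0 ≤ l_f ≤ n_f−1 = 7, the allowed l_f values are {0, 2}.
For l_f = 0: m_f ∈ {m_i−1, m_i, m_i+1} ∩ [−0, 0] = {0} → 1 state.
For l_f = 2: m_f ∈ {m_i−1, m_i, m_i+1} ∩ [−2, 2] = {-1, 0, 1} → 3 states.
Total: 4.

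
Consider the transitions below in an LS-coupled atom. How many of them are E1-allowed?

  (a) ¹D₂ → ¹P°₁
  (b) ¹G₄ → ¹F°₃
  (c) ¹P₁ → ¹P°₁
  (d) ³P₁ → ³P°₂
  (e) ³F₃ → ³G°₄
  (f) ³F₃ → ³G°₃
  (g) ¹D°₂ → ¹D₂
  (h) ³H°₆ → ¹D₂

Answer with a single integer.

7

(a) allowed
(b) allowed
(c) allowed
(d) allowed
(e) allowed
(f) allowed
(g) allowed
(h) forbidden (ΔS, ΔL, ΔJ fail)
Total allowed: 7 of 8.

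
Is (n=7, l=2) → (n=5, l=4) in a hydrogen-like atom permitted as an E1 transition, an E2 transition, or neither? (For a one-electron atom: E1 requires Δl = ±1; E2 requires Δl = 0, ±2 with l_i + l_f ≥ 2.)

E2

Δl = 4 − 2 = +2; l_i + l_f = 6.
E1 (Δl = ±1): not satisfied.
E2 (Δl = 0,±2, l_i+l_f ≥ 2): satisfied.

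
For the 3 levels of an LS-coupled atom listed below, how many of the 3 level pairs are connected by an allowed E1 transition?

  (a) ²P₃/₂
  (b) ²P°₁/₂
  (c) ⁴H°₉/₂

1

(a)–(b): allowed.
(a)–(c): forbidden (ΔS, ΔL, ΔJ).
(b)–(c): forbidden (parity, ΔS, ΔL, ΔJ).
Allowed pairs: 1 of 3.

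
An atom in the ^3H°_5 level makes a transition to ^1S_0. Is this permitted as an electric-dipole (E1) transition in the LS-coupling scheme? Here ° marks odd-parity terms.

forbidden

Initial level: S=1, L=5, J=5, parity odd. Final level: S=0, L=0, J=0, parity even.
ΔJ = 0, ±1 (not J=0↔0): J: 5 → 0, ΔJ = -5 — ✗.
Parity must change: odd → even — ✓.
ΔS = 0: S: 1 → 0 — ✗.
ΔL = 0, ±1 (not L=0↔0): L: 5 → 0, ΔL = -5 — ✗.
Rule(s) violated: ΔS, ΔL, ΔJ.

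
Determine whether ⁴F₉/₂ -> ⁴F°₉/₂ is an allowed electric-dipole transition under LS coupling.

allowed

Initial level: S=3/2, L=3, J=9/2, parity even. Final level: S=3/2, L=3, J=9/2, parity odd.
Parity must change: even → odd — passes.
ΔS = 0: S: 3/2 → 3/2 — passes.
ΔL = 0, ±1 (not L=0↔0): L: 3 → 3, ΔL = +0 — passes.
ΔJ = 0, ±1 (not J=0↔0): J: 9/2 → 9/2, ΔJ = +0 — passes.
All four E1 rules are satisfied.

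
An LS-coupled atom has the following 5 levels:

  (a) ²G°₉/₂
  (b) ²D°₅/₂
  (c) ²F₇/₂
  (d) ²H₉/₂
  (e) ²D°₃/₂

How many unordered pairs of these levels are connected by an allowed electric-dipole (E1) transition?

3

(a)–(b): forbidden (parity, ΔL, ΔJ).
(a)–(c): allowed.
(a)–(d): allowed.
(a)–(e): forbidden (parity, ΔL, ΔJ).
(b)–(c): allowed.
(b)–(d): forbidden (ΔL, ΔJ).
(b)–(e): forbidden (parity).
(c)–(d): forbidden (parity, ΔL).
(c)–(e): forbidden (ΔJ).
(d)–(e): forbidden (ΔL, ΔJ).
Allowed pairs: 3 of 10.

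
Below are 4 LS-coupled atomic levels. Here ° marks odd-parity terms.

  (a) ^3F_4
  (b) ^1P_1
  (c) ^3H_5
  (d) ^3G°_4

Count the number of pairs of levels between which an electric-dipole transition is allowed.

(a)–(b): forbidden (parity, ΔS, ΔL, ΔJ).
(a)–(c): forbidden (parity, ΔL).
(a)–(d): allowed.
(b)–(c): forbidden (parity, ΔS, ΔL, ΔJ).
(b)–(d): forbidden (ΔS, ΔL, ΔJ).
(c)–(d): allowed.
Allowed pairs: 2 of 6.

2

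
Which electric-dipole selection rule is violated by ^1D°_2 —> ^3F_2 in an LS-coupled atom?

the ΔS = 0 rule

Reading off the term symbols: S 0→1, L 2→3, J 2→2, parity odd→even.
Parity must change: odd → even — ✓.
ΔS = 0: S: 0 → 1 — ✗.
ΔL = 0, ±1 (not L=0↔0): L: 2 → 3, ΔL = +1 — ✓.
ΔJ = 0, ±1 (not J=0↔0): J: 2 → 2, ΔJ = +0 — ✓.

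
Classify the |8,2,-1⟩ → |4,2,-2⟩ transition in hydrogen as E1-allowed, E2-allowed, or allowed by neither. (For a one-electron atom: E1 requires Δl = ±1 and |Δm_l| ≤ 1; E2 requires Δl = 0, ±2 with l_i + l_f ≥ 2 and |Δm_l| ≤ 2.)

Δl = 2 − 2 = +0; l_i + l_f = 4.
Δm_l = -1.
E1 (Δl = ±1, |Δm_l| ≤ 1): not satisfied.
E2 (Δl = 0,±2, l_i+l_f ≥ 2, |Δm_l| ≤ 2): satisfied.

E2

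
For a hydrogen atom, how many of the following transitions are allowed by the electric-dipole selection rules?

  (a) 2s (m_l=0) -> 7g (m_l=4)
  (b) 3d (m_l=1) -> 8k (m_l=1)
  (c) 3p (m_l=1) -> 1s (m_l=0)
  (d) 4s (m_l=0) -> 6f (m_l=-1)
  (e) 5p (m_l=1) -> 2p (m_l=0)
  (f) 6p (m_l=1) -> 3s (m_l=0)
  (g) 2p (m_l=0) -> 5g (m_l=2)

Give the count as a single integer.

(a) forbidden — Δl = +4 (E1 requires Δl = ±1); Δm_l = +4 (E1 requires Δm_l = 0, ±1)
(b) forbidden — Δl = +5 (E1 requires Δl = ±1)
(c) allowed
(d) forbidden — Δl = +3 (E1 requires Δl = ±1)
(e) forbidden — Δl = +0 (E1 requires Δl = ±1)
(f) allowed
(g) forbidden — Δl = +3 (E1 requires Δl = ±1); Δm_l = +2 (E1 requires Δm_l = 0, ±1)
Total allowed: 2 of 7.

2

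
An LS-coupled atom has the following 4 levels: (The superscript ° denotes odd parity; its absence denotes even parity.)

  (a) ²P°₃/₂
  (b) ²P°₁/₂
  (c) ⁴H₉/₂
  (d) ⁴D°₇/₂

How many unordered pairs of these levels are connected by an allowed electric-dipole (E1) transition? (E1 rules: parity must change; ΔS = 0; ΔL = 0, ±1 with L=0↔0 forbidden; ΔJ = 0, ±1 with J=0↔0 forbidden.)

0

(a)–(b): forbidden (parity).
(a)–(c): forbidden (ΔS, ΔL, ΔJ).
(a)–(d): forbidden (parity, ΔS, ΔJ).
(b)–(c): forbidden (ΔS, ΔL, ΔJ).
(b)–(d): forbidden (parity, ΔS, ΔJ).
(c)–(d): forbidden (ΔL).
Allowed pairs: 0 of 6.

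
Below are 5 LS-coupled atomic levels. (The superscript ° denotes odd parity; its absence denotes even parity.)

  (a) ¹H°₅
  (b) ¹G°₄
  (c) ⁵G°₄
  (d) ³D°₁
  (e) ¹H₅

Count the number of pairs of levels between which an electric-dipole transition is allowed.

2

(a)–(b): forbidden (parity).
(a)–(c): forbidden (parity, ΔS).
(a)–(d): forbidden (parity, ΔS, ΔL, ΔJ).
(a)–(e): allowed.
(b)–(c): forbidden (parity, ΔS).
(b)–(d): forbidden (parity, ΔS, ΔL, ΔJ).
(b)–(e): allowed.
(c)–(d): forbidden (parity, ΔS, ΔL, ΔJ).
(c)–(e): forbidden (ΔS).
(d)–(e): forbidden (ΔS, ΔL, ΔJ).
Allowed pairs: 2 of 10.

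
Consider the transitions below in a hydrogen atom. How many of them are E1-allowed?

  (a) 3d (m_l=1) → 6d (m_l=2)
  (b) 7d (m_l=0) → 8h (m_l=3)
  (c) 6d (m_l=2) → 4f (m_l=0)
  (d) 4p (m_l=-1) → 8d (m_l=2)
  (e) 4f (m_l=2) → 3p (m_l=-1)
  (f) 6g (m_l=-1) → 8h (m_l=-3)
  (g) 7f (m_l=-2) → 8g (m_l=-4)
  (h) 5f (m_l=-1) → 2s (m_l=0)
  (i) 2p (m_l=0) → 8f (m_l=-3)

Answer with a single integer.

(a) forbidden — Δl = +0 (E1 requires Δl = ±1)
(b) forbidden — Δl = +3 (E1 requires Δl = ±1); Δm_l = +3 (E1 requires Δm_l = 0, ±1)
(c) forbidden — Δm_l = -2 (E1 requires Δm_l = 0, ±1)
(d) forbidden — Δm_l = +3 (E1 requires Δm_l = 0, ±1)
(e) forbidden — Δl = -2 (E1 requires Δl = ±1); Δm_l = -3 (E1 requires Δm_l = 0, ±1)
(f) forbidden — Δm_l = -2 (E1 requires Δm_l = 0, ±1)
(g) forbidden — Δm_l = -2 (E1 requires Δm_l = 0, ±1)
(h) forbidden — Δl = -3 (E1 requires Δl = ±1)
(i) forbidden — Δl = +2 (E1 requires Δl = ±1); Δm_l = -3 (E1 requires Δm_l = 0, ±1)
Total allowed: 0 of 9.

0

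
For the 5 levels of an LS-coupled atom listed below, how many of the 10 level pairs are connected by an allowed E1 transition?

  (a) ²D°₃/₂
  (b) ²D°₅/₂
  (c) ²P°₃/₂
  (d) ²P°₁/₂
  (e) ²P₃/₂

4

(a)–(b): forbidden (parity).
(a)–(c): forbidden (parity).
(a)–(d): forbidden (parity).
(a)–(e): allowed.
(b)–(c): forbidden (parity).
(b)–(d): forbidden (parity, ΔJ).
(b)–(e): allowed.
(c)–(d): forbidden (parity).
(c)–(e): allowed.
(d)–(e): allowed.
Allowed pairs: 4 of 10.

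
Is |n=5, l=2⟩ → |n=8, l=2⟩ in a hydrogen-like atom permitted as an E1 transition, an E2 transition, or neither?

Δl = 2 − 2 = +0; l_i + l_f = 4.
E1 (Δl = ±1): not satisfied.
E2 (Δl = 0,±2, l_i+l_f ≥ 2): satisfied.

E2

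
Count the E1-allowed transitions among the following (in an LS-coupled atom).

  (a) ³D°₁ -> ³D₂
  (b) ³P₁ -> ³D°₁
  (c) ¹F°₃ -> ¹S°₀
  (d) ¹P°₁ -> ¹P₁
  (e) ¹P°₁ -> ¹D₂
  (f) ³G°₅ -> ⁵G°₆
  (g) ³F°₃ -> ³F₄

5

(a) allowed
(b) allowed
(c) forbidden (parity, ΔL, ΔJ fail)
(d) allowed
(e) allowed
(f) forbidden (parity, ΔS fail)
(g) allowed
Total allowed: 5 of 7.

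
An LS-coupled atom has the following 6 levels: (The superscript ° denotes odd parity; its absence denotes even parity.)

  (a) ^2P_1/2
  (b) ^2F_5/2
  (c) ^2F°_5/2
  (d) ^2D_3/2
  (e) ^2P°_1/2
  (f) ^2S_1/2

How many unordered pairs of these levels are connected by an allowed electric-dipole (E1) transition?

5

(a)–(b): forbidden (parity, ΔL, ΔJ).
(a)–(c): forbidden (ΔL, ΔJ).
(a)–(d): forbidden (parity).
(a)–(e): allowed.
(a)–(f): forbidden (parity).
(b)–(c): allowed.
(b)–(d): forbidden (parity).
(b)–(e): forbidden (ΔL, ΔJ).
(b)–(f): forbidden (parity, ΔL, ΔJ).
(c)–(d): allowed.
(c)–(e): forbidden (parity, ΔL, ΔJ).
(c)–(f): forbidden (ΔL, ΔJ).
(d)–(e): allowed.
(d)–(f): forbidden (parity, ΔL).
(e)–(f): allowed.
Allowed pairs: 5 of 15.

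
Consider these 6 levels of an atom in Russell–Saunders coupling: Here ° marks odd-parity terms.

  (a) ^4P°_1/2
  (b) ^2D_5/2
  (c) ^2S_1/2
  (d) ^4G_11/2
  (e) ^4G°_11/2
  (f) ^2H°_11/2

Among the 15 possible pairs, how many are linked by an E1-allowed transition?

(a)–(b): forbidden (ΔS, ΔJ).
(a)–(c): forbidden (ΔS).
(a)–(d): forbidden (ΔL, ΔJ).
(a)–(e): forbidden (parity, ΔL, ΔJ).
(a)–(f): forbidden (parity, ΔS, ΔL, ΔJ).
(b)–(c): forbidden (parity, ΔL, ΔJ).
(b)–(d): forbidden (parity, ΔS, ΔL, ΔJ).
(b)–(e): forbidden (ΔS, ΔL, ΔJ).
(b)–(f): forbidden (ΔL, ΔJ).
(c)–(d): forbidden (parity, ΔS, ΔL, ΔJ).
(c)–(e): forbidden (ΔS, ΔL, ΔJ).
(c)–(f): forbidden (ΔL, ΔJ).
(d)–(e): allowed.
(d)–(f): forbidden (ΔS).
(e)–(f): forbidden (parity, ΔS).
Allowed pairs: 1 of 15.

1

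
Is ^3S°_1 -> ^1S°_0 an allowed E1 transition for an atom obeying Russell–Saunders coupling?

forbidden

Parity must change: odd → odd — ✗.
ΔS = 0: S: 1 → 0 — ✗.
ΔL = 0, ±1 (not L=0↔0): L: 0 → 0, ΔL = +0 — ✗.
ΔJ = 0, ±1 (not J=0↔0): J: 1 → 0, ΔJ = -1 — ✓.
Rule(s) violated: parity, ΔS, ΔL.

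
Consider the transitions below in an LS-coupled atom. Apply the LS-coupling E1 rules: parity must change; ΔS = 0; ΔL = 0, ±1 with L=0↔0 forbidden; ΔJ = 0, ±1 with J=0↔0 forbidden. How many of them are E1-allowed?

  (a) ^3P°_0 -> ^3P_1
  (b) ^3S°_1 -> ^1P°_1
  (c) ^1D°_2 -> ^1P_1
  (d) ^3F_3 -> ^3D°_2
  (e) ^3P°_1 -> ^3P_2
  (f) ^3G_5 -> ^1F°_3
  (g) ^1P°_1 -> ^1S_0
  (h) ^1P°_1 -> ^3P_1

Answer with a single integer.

(a) allowed
(b) forbidden (parity, ΔS fail)
(c) allowed
(d) allowed
(e) allowed
(f) forbidden (ΔS, ΔJ fail)
(g) allowed
(h) forbidden (ΔS fails)
Total allowed: 5 of 8.

5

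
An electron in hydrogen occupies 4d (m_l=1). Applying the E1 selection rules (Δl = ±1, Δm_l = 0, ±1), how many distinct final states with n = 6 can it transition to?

5

E1 requires Δl = ±1, so l_f ∈ {1, 3}; with 0 ≤ l_f ≤ n_f−1 = 5, the allowed l_f values are {1, 3}.
For l_f = 1: m_f ∈ {m_i−1, m_i, m_i+1} ∩ [−1, 1] = {0, 1} → 2 states.
For l_f = 3: m_f ∈ {m_i−1, m_i, m_i+1} ∩ [−3, 3] = {0, 1, 2} → 3 states.
Total: 5.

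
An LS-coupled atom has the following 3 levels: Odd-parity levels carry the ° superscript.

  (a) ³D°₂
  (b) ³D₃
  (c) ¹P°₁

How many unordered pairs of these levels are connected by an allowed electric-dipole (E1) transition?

(a)–(b): allowed.
(a)–(c): forbidden (parity, ΔS).
(b)–(c): forbidden (ΔS, ΔJ).
Allowed pairs: 1 of 3.

1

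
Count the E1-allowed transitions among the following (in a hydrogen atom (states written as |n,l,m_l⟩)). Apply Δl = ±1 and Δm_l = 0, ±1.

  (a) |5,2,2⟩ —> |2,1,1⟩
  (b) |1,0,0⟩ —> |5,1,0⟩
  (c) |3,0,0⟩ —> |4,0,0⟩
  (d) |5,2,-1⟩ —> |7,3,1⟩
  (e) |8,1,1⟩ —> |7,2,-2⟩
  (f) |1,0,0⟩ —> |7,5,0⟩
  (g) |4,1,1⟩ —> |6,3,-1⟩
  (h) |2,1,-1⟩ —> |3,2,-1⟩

(a) allowed
(b) allowed
(c) forbidden — Δl = +0 (E1 requires Δl = ±1)
(d) forbidden — Δm_l = +2 (E1 requires Δm_l = 0, ±1)
(e) forbidden — Δm_l = -3 (E1 requires Δm_l = 0, ±1)
(f) forbidden — Δl = +5 (E1 requires Δl = ±1)
(g) forbidden — Δl = +2 (E1 requires Δl = ±1); Δm_l = -2 (E1 requires Δm_l = 0, ±1)
(h) allowed
Total allowed: 3 of 8.

3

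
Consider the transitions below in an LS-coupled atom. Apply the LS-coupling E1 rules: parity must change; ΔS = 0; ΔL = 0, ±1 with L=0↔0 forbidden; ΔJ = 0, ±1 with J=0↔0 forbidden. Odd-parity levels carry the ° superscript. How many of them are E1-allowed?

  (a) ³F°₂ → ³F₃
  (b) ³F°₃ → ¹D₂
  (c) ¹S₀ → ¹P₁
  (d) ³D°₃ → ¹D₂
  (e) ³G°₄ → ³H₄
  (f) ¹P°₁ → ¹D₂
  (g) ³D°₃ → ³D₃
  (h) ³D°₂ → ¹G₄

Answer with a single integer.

4

(a) allowed
(b) forbidden (ΔS fails)
(c) forbidden (parity fails)
(d) forbidden (ΔS fails)
(e) allowed
(f) allowed
(g) allowed
(h) forbidden (ΔS, ΔL, ΔJ fail)
Total allowed: 4 of 8.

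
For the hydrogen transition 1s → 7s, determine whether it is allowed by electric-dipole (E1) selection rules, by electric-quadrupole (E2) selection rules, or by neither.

Δl = 0 − 0 = +0; l_i + l_f = 0.
E1 (Δl = ±1): not satisfied.
E2 (Δl = 0,±2, l_i+l_f ≥ 2): not satisfied.

neither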